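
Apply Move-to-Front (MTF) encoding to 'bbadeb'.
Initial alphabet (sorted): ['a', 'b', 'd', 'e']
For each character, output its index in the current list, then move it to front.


MTF encoding:
'b': index 1 in ['a', 'b', 'd', 'e'] -> ['b', 'a', 'd', 'e']
'b': index 0 in ['b', 'a', 'd', 'e'] -> ['b', 'a', 'd', 'e']
'a': index 1 in ['b', 'a', 'd', 'e'] -> ['a', 'b', 'd', 'e']
'd': index 2 in ['a', 'b', 'd', 'e'] -> ['d', 'a', 'b', 'e']
'e': index 3 in ['d', 'a', 'b', 'e'] -> ['e', 'd', 'a', 'b']
'b': index 3 in ['e', 'd', 'a', 'b'] -> ['b', 'e', 'd', 'a']


Output: [1, 0, 1, 2, 3, 3]


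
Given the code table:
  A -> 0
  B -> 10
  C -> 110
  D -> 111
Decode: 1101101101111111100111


Decoding:
110 -> C
110 -> C
110 -> C
111 -> D
111 -> D
110 -> C
0 -> A
111 -> D


Result: CCCDDCAD


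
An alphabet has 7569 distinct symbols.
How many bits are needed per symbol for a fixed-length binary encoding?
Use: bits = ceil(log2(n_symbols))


log2(7569) = 12.8859
Bracket: 2^12 = 4096 < 7569 <= 2^13 = 8192
So ceil(log2(7569)) = 13

bits = ceil(log2(7569)) = ceil(12.8859) = 13 bits


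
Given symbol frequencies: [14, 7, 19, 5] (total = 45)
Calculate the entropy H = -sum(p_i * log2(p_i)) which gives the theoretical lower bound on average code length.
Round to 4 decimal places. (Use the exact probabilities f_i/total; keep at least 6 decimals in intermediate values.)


Per-symbol terms -p_i * log2(p_i) with p_i = f_i/45:
  p = 14/45 = 0.311111: log2(p) = -1.684498, -p*log2(p) = 0.524066
  p = 7/45 = 0.155556: log2(p) = -2.684498, -p*log2(p) = 0.417589
  p = 19/45 = 0.422222: log2(p) = -1.243926, -p*log2(p) = 0.525213
  p = 5/45 = 0.111111: log2(p) = -3.169925, -p*log2(p) = 0.352214
H = 0.524066 + 0.417589 + 0.525213 + 0.352214 = 1.819082

H = 1.8191 bits/symbol


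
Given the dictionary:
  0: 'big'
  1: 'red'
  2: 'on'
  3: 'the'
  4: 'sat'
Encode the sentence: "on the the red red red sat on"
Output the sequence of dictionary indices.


Look up each word in the dictionary:
  'on' -> 2
  'the' -> 3
  'the' -> 3
  'red' -> 1
  'red' -> 1
  'red' -> 1
  'sat' -> 4
  'on' -> 2

Encoded: [2, 3, 3, 1, 1, 1, 4, 2]


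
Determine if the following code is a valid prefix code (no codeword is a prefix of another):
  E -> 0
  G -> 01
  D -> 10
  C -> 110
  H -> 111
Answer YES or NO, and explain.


Checking each pair (does one codeword prefix another?):
  E='0' vs G='01': prefix -- VIOLATION

NO -- this is NOT a valid prefix code. E (0) is a prefix of G (01).


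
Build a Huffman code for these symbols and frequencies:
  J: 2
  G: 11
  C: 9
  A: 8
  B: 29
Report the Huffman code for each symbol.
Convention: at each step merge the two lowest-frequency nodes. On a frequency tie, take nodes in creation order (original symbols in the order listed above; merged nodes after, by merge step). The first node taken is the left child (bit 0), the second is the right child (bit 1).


Huffman tree construction:
Step 1: Merge J(2) + A(8) = 10
Step 2: Merge C(9) + (J+A)(10) = 19
Step 3: Merge G(11) + (C+(J+A))(19) = 30
Step 4: Merge B(29) + (G+(C+(J+A)))(30) = 59
Read each symbol's code off the tree from the root (left child = 0, right child = 1).

Codes:
  J: 1110 (length 4)
  G: 10 (length 2)
  C: 110 (length 3)
  A: 1111 (length 4)
  B: 0 (length 1)
Average code length: 118/59 = 2.0000 bits/symbol


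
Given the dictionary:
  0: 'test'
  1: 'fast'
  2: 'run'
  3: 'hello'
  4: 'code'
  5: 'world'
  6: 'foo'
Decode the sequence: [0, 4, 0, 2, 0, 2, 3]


Look up each index in the dictionary:
  0 -> 'test'
  4 -> 'code'
  0 -> 'test'
  2 -> 'run'
  0 -> 'test'
  2 -> 'run'
  3 -> 'hello'

Decoded: "test code test run test run hello"


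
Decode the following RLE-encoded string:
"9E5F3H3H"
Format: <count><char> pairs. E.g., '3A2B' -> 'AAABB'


Expanding each <count><char> pair:
  9E -> 'EEEEEEEEE'
  5F -> 'FFFFF'
  3H -> 'HHH'
  3H -> 'HHH'

Decoded = EEEEEEEEEFFFFFHHHHHH


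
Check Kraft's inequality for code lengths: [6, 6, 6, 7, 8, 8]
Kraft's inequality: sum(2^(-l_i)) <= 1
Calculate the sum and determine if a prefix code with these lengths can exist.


Sum = 2^(-6) + 2^(-6) + 2^(-6) + 2^(-7) + 2^(-8) + 2^(-8)
    = 0.015625 + 0.015625 + 0.015625 + 0.0078125 + 0.00390625 + 0.00390625
    = 16/256 = 0.0625
Since 0.0625 <= 1, Kraft's inequality IS satisfied.
A prefix code with these lengths CAN exist.

Kraft sum = 0.0625. Satisfied.


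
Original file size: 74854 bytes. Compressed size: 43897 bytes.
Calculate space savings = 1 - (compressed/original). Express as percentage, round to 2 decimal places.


ratio = compressed/original = 43897/74854 = 0.586435
savings = 1 - ratio = 1 - 0.586435 = 0.413565
as a percentage: 0.413565 * 100 = 41.36%

Space savings = 1 - 43897/74854 = 41.36%


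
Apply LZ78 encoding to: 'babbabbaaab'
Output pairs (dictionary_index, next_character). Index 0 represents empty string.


LZ78 encoding steps:
Dictionary: {0: ''}
Step 1: w='' (idx 0), next='b' -> output (0, 'b'), add 'b' as idx 1
Step 2: w='' (idx 0), next='a' -> output (0, 'a'), add 'a' as idx 2
Step 3: w='b' (idx 1), next='b' -> output (1, 'b'), add 'bb' as idx 3
Step 4: w='a' (idx 2), next='b' -> output (2, 'b'), add 'ab' as idx 4
Step 5: w='b' (idx 1), next='a' -> output (1, 'a'), add 'ba' as idx 5
Step 6: w='a' (idx 2), next='a' -> output (2, 'a'), add 'aa' as idx 6
Step 7: w='b' (idx 1), end of input -> output (1, '')


Encoded: [(0, 'b'), (0, 'a'), (1, 'b'), (2, 'b'), (1, 'a'), (2, 'a'), (1, '')]


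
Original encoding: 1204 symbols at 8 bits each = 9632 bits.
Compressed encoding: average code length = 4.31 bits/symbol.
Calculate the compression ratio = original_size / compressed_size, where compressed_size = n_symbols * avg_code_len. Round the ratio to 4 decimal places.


original_size = n_symbols * orig_bits = 1204 * 8 = 9632 bits
compressed_size = n_symbols * avg_code_len = 1204 * 4.31 = 5189.24 bits
ratio = original_size / compressed_size = 9632 / 5189.24 = 1.8561

Compression ratio = 1.8561


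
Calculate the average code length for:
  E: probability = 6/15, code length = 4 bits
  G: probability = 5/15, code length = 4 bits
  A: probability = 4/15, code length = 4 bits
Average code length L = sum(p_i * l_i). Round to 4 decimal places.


Weighted contributions p_i * l_i:
  E: (6/15) * 4 = 24/15
  G: (5/15) * 4 = 20/15
  A: (4/15) * 4 = 16/15
Sum = (24 + 20 + 16)/15 = 60/15

L = 60/15 = 4.0000 bits/symbol


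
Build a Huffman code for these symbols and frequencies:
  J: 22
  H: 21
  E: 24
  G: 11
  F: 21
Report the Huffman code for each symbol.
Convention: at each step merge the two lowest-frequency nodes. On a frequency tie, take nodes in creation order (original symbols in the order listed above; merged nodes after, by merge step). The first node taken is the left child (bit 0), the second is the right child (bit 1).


Huffman tree construction:
Step 1: Merge G(11) + H(21) = 32
Step 2: Merge F(21) + J(22) = 43
Step 3: Merge E(24) + (G+H)(32) = 56
Step 4: Merge (F+J)(43) + (E+(G+H))(56) = 99
Read each symbol's code off the tree from the root (left child = 0, right child = 1).

Codes:
  J: 01 (length 2)
  H: 111 (length 3)
  E: 10 (length 2)
  G: 110 (length 3)
  F: 00 (length 2)
Average code length: 230/99 = 2.3232 bits/symbol


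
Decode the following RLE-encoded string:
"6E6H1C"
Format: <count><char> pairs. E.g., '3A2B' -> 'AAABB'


Expanding each <count><char> pair:
  6E -> 'EEEEEE'
  6H -> 'HHHHHH'
  1C -> 'C'

Decoded = EEEEEEHHHHHHC


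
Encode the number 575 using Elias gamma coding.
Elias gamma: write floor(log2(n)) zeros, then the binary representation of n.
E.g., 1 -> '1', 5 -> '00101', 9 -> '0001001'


num_bits = floor(log2(575)) + 1 = 10
leading_zeros = num_bits - 1 = 9
binary(575) = 1000111111

Elias gamma(575) = '000000000' + '1000111111' = 0000000001000111111 (19 bits)


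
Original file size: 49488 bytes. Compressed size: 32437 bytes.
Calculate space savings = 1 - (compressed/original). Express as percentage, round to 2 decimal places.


ratio = compressed/original = 32437/49488 = 0.655452
savings = 1 - ratio = 1 - 0.655452 = 0.344548
as a percentage: 0.344548 * 100 = 34.45%

Space savings = 1 - 32437/49488 = 34.45%


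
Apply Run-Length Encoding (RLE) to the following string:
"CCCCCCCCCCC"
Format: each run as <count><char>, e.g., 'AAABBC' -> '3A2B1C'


Scanning runs left to right:
  i=0: run of 'C' x 11 -> '11C'

RLE = 11C


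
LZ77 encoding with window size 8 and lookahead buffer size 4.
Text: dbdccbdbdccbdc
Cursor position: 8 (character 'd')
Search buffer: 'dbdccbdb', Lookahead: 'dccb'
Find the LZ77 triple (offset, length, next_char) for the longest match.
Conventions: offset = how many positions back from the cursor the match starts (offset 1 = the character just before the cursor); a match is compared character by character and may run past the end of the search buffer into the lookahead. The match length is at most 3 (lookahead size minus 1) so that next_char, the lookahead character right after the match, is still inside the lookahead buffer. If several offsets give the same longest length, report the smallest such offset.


Try each offset into the search buffer:
  offset=1 (pos 7, char 'b'): match length 0
  offset=2 (pos 6, char 'd'): match length 1
  offset=3 (pos 5, char 'b'): match length 0
  offset=4 (pos 4, char 'c'): match length 0
  offset=5 (pos 3, char 'c'): match length 0
  offset=6 (pos 2, char 'd'): match length 3
  offset=7 (pos 1, char 'b'): match length 0
  offset=8 (pos 0, char 'd'): match length 1
Longest match has length 3 at offset 6.
next_char = character at position 8 + 3 = 11 -> 'b'

Best match: offset=6, length=3 (matching 'dcc' starting at position 2)
LZ77 triple: (6, 3, 'b')


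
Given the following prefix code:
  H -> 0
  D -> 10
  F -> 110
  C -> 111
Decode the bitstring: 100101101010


Decoding step by step:
Bits 10 -> D
Bits 0 -> H
Bits 10 -> D
Bits 110 -> F
Bits 10 -> D
Bits 10 -> D


Decoded message: DHDFDD


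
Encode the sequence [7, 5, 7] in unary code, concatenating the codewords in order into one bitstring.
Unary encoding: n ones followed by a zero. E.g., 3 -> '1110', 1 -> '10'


Encode each number as n ones followed by a terminating 0:
  7 -> 11111110 (8 bits)
  5 -> 111110 (6 bits)
  7 -> 11111110 (8 bits)
Total length = 8 + 6 + 8 = 22 bits.

Unary([7, 5, 7]) = 1111111011111011111110 (22 bits)


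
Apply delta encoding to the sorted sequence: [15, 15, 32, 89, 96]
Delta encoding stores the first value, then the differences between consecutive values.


First value: 15
Deltas:
  15 - 15 = 0
  32 - 15 = 17
  89 - 32 = 57
  96 - 89 = 7


Delta encoded: [15, 0, 17, 57, 7]


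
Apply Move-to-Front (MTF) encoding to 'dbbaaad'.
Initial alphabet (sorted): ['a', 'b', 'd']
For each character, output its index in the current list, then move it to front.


MTF encoding:
'd': index 2 in ['a', 'b', 'd'] -> ['d', 'a', 'b']
'b': index 2 in ['d', 'a', 'b'] -> ['b', 'd', 'a']
'b': index 0 in ['b', 'd', 'a'] -> ['b', 'd', 'a']
'a': index 2 in ['b', 'd', 'a'] -> ['a', 'b', 'd']
'a': index 0 in ['a', 'b', 'd'] -> ['a', 'b', 'd']
'a': index 0 in ['a', 'b', 'd'] -> ['a', 'b', 'd']
'd': index 2 in ['a', 'b', 'd'] -> ['d', 'a', 'b']


Output: [2, 2, 0, 2, 0, 0, 2]


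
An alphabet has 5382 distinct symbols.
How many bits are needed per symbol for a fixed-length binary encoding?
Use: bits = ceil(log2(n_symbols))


log2(5382) = 12.3939
Bracket: 2^12 = 4096 < 5382 <= 2^13 = 8192
So ceil(log2(5382)) = 13

bits = ceil(log2(5382)) = ceil(12.3939) = 13 bits


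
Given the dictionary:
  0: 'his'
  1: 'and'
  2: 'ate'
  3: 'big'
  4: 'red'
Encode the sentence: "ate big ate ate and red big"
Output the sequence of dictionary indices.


Look up each word in the dictionary:
  'ate' -> 2
  'big' -> 3
  'ate' -> 2
  'ate' -> 2
  'and' -> 1
  'red' -> 4
  'big' -> 3

Encoded: [2, 3, 2, 2, 1, 4, 3]


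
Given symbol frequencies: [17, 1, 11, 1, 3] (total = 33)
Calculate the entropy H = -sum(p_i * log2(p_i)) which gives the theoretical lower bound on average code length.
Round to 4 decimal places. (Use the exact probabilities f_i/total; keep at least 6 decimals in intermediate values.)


Per-symbol terms -p_i * log2(p_i) with p_i = f_i/33:
  p = 17/33 = 0.515152: log2(p) = -0.956931, -p*log2(p) = 0.492965
  p = 1/33 = 0.030303: log2(p) = -5.044394, -p*log2(p) = 0.152860
  p = 11/33 = 0.333333: log2(p) = -1.584963, -p*log2(p) = 0.528321
  p = 1/33 = 0.030303: log2(p) = -5.044394, -p*log2(p) = 0.152860
  p = 3/33 = 0.090909: log2(p) = -3.459432, -p*log2(p) = 0.314494
H = 0.492965 + 0.152860 + 0.528321 + 0.152860 + 0.314494 = 1.641500

H = 1.6415 bits/symbol


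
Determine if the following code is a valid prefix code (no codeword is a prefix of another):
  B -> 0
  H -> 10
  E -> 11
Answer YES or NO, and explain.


Checking each pair (does one codeword prefix another?):
  B='0' vs H='10': no prefix
  B='0' vs E='11': no prefix
  H='10' vs B='0': no prefix
  H='10' vs E='11': no prefix
  E='11' vs B='0': no prefix
  E='11' vs H='10': no prefix
No violation found over all pairs.

YES -- this is a valid prefix code. No codeword is a prefix of any other codeword.


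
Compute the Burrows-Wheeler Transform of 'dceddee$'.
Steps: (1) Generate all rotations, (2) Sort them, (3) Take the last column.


Rotations (sorted):
  0: $dceddee -> last char: e
  1: ceddee$d -> last char: d
  2: dceddee$ -> last char: $
  3: ddee$dce -> last char: e
  4: dee$dced -> last char: d
  5: e$dcedde -> last char: e
  6: eddee$dc -> last char: c
  7: ee$dcedd -> last char: d


BWT = ed$edecd


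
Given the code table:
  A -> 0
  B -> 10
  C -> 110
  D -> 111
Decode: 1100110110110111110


Decoding:
110 -> C
0 -> A
110 -> C
110 -> C
110 -> C
111 -> D
110 -> C


Result: CACCCDC


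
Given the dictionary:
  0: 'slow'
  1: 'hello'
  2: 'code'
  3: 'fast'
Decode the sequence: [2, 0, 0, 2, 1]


Look up each index in the dictionary:
  2 -> 'code'
  0 -> 'slow'
  0 -> 'slow'
  2 -> 'code'
  1 -> 'hello'

Decoded: "code slow slow code hello"


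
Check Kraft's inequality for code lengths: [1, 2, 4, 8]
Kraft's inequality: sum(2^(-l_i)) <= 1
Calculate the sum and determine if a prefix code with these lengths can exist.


Sum = 2^(-1) + 2^(-2) + 2^(-4) + 2^(-8)
    = 0.5 + 0.25 + 0.0625 + 0.00390625
    = 209/256 = 0.81640625
Since 0.81640625 <= 1, Kraft's inequality IS satisfied.
A prefix code with these lengths CAN exist.

Kraft sum = 0.81640625. Satisfied.


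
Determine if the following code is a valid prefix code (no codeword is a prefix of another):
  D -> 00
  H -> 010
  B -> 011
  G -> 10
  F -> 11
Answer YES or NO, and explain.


Checking each pair (does one codeword prefix another?):
  D='00' vs H='010': no prefix
  D='00' vs B='011': no prefix
  D='00' vs G='10': no prefix
  D='00' vs F='11': no prefix
  H='010' vs D='00': no prefix
  H='010' vs B='011': no prefix
  H='010' vs G='10': no prefix
  H='010' vs F='11': no prefix
  B='011' vs D='00': no prefix
  B='011' vs H='010': no prefix
  B='011' vs G='10': no prefix
  B='011' vs F='11': no prefix
  G='10' vs D='00': no prefix
  G='10' vs H='010': no prefix
  G='10' vs B='011': no prefix
  G='10' vs F='11': no prefix
  F='11' vs D='00': no prefix
  F='11' vs H='010': no prefix
  F='11' vs B='011': no prefix
  F='11' vs G='10': no prefix
No violation found over all pairs.

YES -- this is a valid prefix code. No codeword is a prefix of any other codeword.


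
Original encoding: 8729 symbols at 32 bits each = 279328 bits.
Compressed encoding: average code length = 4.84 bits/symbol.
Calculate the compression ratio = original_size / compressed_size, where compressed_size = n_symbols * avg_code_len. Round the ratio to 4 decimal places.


original_size = n_symbols * orig_bits = 8729 * 32 = 279328 bits
compressed_size = n_symbols * avg_code_len = 8729 * 4.84 = 42248.36 bits
ratio = original_size / compressed_size = 279328 / 42248.36 = 6.6116

Compression ratio = 6.6116


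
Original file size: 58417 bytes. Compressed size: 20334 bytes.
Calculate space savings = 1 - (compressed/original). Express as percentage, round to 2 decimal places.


ratio = compressed/original = 20334/58417 = 0.348084
savings = 1 - ratio = 1 - 0.348084 = 0.651916
as a percentage: 0.651916 * 100 = 65.19%

Space savings = 1 - 20334/58417 = 65.19%


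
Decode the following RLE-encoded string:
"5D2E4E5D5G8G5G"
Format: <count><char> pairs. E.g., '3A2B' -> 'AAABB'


Expanding each <count><char> pair:
  5D -> 'DDDDD'
  2E -> 'EE'
  4E -> 'EEEE'
  5D -> 'DDDDD'
  5G -> 'GGGGG'
  8G -> 'GGGGGGGG'
  5G -> 'GGGGG'

Decoded = DDDDDEEEEEEDDDDDGGGGGGGGGGGGGGGGGG


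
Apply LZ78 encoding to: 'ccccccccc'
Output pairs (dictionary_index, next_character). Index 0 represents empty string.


LZ78 encoding steps:
Dictionary: {0: ''}
Step 1: w='' (idx 0), next='c' -> output (0, 'c'), add 'c' as idx 1
Step 2: w='c' (idx 1), next='c' -> output (1, 'c'), add 'cc' as idx 2
Step 3: w='cc' (idx 2), next='c' -> output (2, 'c'), add 'ccc' as idx 3
Step 4: w='ccc' (idx 3), end of input -> output (3, '')


Encoded: [(0, 'c'), (1, 'c'), (2, 'c'), (3, '')]


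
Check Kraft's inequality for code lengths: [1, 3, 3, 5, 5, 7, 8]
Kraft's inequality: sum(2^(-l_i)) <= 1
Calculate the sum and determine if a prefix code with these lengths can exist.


Sum = 2^(-1) + 2^(-3) + 2^(-3) + 2^(-5) + 2^(-5) + 2^(-7) + 2^(-8)
    = 0.5 + 0.125 + 0.125 + 0.03125 + 0.03125 + 0.0078125 + 0.00390625
    = 211/256 = 0.82421875
Since 0.82421875 <= 1, Kraft's inequality IS satisfied.
A prefix code with these lengths CAN exist.

Kraft sum = 0.82421875. Satisfied.


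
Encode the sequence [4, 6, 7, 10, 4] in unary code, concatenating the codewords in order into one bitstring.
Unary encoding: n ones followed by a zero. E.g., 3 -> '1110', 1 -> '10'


Encode each number as n ones followed by a terminating 0:
  4 -> 11110 (5 bits)
  6 -> 1111110 (7 bits)
  7 -> 11111110 (8 bits)
  10 -> 11111111110 (11 bits)
  4 -> 11110 (5 bits)
Total length = 5 + 7 + 8 + 11 + 5 = 36 bits.

Unary([4, 6, 7, 10, 4]) = 111101111110111111101111111111011110 (36 bits)


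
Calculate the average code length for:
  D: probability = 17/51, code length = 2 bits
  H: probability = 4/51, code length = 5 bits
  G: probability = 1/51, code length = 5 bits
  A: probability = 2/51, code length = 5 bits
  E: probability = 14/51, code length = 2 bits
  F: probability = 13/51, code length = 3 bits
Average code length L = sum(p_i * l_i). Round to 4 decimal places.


Weighted contributions p_i * l_i:
  D: (17/51) * 2 = 34/51
  H: (4/51) * 5 = 20/51
  G: (1/51) * 5 = 5/51
  A: (2/51) * 5 = 10/51
  E: (14/51) * 2 = 28/51
  F: (13/51) * 3 = 39/51
Sum = (34 + 20 + 5 + 10 + 28 + 39)/51 = 136/51

L = 136/51 = 2.6667 bits/symbol


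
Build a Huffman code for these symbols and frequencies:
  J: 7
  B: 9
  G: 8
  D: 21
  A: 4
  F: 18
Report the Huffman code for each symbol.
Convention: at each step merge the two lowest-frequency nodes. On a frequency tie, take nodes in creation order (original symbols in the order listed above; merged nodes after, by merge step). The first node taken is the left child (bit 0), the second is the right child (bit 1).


Huffman tree construction:
Step 1: Merge A(4) + J(7) = 11
Step 2: Merge G(8) + B(9) = 17
Step 3: Merge (A+J)(11) + (G+B)(17) = 28
Step 4: Merge F(18) + D(21) = 39
Step 5: Merge ((A+J)+(G+B))(28) + (F+D)(39) = 67
Read each symbol's code off the tree from the root (left child = 0, right child = 1).

Codes:
  J: 001 (length 3)
  B: 011 (length 3)
  G: 010 (length 3)
  D: 11 (length 2)
  A: 000 (length 3)
  F: 10 (length 2)
Average code length: 162/67 = 2.4179 bits/symbol


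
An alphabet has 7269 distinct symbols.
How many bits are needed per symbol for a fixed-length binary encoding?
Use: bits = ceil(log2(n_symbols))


log2(7269) = 12.8275
Bracket: 2^12 = 4096 < 7269 <= 2^13 = 8192
So ceil(log2(7269)) = 13

bits = ceil(log2(7269)) = ceil(12.8275) = 13 bits


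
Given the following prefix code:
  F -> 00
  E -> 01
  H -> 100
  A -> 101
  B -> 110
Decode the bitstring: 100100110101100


Decoding step by step:
Bits 100 -> H
Bits 100 -> H
Bits 110 -> B
Bits 101 -> A
Bits 100 -> H


Decoded message: HHBAH


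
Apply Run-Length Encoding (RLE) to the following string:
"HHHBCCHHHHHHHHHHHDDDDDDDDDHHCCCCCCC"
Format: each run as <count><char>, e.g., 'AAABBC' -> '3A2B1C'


Scanning runs left to right:
  i=0: run of 'H' x 3 -> '3H'
  i=3: run of 'B' x 1 -> '1B'
  i=4: run of 'C' x 2 -> '2C'
  i=6: run of 'H' x 11 -> '11H'
  i=17: run of 'D' x 9 -> '9D'
  i=26: run of 'H' x 2 -> '2H'
  i=28: run of 'C' x 7 -> '7C'

RLE = 3H1B2C11H9D2H7C


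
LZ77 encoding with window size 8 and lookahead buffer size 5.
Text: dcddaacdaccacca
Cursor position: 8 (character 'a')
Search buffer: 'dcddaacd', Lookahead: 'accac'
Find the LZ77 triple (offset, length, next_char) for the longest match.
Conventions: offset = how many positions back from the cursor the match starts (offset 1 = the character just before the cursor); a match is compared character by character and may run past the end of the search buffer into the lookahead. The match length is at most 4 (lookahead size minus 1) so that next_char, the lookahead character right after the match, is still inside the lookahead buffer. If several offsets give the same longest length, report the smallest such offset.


Try each offset into the search buffer:
  offset=1 (pos 7, char 'd'): match length 0
  offset=2 (pos 6, char 'c'): match length 0
  offset=3 (pos 5, char 'a'): match length 2
  offset=4 (pos 4, char 'a'): match length 1
  offset=5 (pos 3, char 'd'): match length 0
  offset=6 (pos 2, char 'd'): match length 0
  offset=7 (pos 1, char 'c'): match length 0
  offset=8 (pos 0, char 'd'): match length 0
Longest match has length 2 at offset 3.
next_char = character at position 8 + 2 = 10 -> 'c'

Best match: offset=3, length=2 (matching 'ac' starting at position 5)
LZ77 triple: (3, 2, 'c')


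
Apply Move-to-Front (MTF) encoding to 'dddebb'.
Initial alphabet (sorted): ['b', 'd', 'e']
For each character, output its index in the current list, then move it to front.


MTF encoding:
'd': index 1 in ['b', 'd', 'e'] -> ['d', 'b', 'e']
'd': index 0 in ['d', 'b', 'e'] -> ['d', 'b', 'e']
'd': index 0 in ['d', 'b', 'e'] -> ['d', 'b', 'e']
'e': index 2 in ['d', 'b', 'e'] -> ['e', 'd', 'b']
'b': index 2 in ['e', 'd', 'b'] -> ['b', 'e', 'd']
'b': index 0 in ['b', 'e', 'd'] -> ['b', 'e', 'd']


Output: [1, 0, 0, 2, 2, 0]


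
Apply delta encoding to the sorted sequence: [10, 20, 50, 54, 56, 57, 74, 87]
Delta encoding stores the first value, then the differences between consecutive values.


First value: 10
Deltas:
  20 - 10 = 10
  50 - 20 = 30
  54 - 50 = 4
  56 - 54 = 2
  57 - 56 = 1
  74 - 57 = 17
  87 - 74 = 13


Delta encoded: [10, 10, 30, 4, 2, 1, 17, 13]


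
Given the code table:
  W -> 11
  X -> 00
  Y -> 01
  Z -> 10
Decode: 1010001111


Decoding:
10 -> Z
10 -> Z
00 -> X
11 -> W
11 -> W


Result: ZZXWW


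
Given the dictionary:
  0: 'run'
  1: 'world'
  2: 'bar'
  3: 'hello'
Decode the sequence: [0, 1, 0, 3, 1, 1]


Look up each index in the dictionary:
  0 -> 'run'
  1 -> 'world'
  0 -> 'run'
  3 -> 'hello'
  1 -> 'world'
  1 -> 'world'

Decoded: "run world run hello world world"


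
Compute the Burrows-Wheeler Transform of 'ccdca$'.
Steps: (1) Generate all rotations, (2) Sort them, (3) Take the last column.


Rotations (sorted):
  0: $ccdca -> last char: a
  1: a$ccdc -> last char: c
  2: ca$ccd -> last char: d
  3: ccdca$ -> last char: $
  4: cdca$c -> last char: c
  5: dca$cc -> last char: c


BWT = acd$cc


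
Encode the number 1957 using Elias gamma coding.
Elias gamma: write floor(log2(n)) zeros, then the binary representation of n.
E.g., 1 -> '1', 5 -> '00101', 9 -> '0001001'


num_bits = floor(log2(1957)) + 1 = 11
leading_zeros = num_bits - 1 = 10
binary(1957) = 11110100101

Elias gamma(1957) = '0000000000' + '11110100101' = 000000000011110100101 (21 bits)


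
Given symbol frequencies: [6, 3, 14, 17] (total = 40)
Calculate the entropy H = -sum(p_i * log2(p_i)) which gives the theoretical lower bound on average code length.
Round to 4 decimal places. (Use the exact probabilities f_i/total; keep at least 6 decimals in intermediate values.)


Per-symbol terms -p_i * log2(p_i) with p_i = f_i/40:
  p = 6/40 = 0.150000: log2(p) = -2.736966, -p*log2(p) = 0.410545
  p = 3/40 = 0.075000: log2(p) = -3.736966, -p*log2(p) = 0.280272
  p = 14/40 = 0.350000: log2(p) = -1.514573, -p*log2(p) = 0.530101
  p = 17/40 = 0.425000: log2(p) = -1.234465, -p*log2(p) = 0.524648
H = 0.410545 + 0.280272 + 0.530101 + 0.524648 = 1.745566

H = 1.7456 bits/symbol


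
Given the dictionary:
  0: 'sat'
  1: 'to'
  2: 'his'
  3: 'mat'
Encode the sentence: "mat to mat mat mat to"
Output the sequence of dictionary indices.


Look up each word in the dictionary:
  'mat' -> 3
  'to' -> 1
  'mat' -> 3
  'mat' -> 3
  'mat' -> 3
  'to' -> 1

Encoded: [3, 1, 3, 3, 3, 1]


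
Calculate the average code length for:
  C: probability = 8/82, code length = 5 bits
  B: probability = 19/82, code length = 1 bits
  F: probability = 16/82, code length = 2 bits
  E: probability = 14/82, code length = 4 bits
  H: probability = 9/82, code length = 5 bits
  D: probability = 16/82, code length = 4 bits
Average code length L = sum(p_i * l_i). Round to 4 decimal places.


Weighted contributions p_i * l_i:
  C: (8/82) * 5 = 40/82
  B: (19/82) * 1 = 19/82
  F: (16/82) * 2 = 32/82
  E: (14/82) * 4 = 56/82
  H: (9/82) * 5 = 45/82
  D: (16/82) * 4 = 64/82
Sum = (40 + 19 + 32 + 56 + 45 + 64)/82 = 256/82

L = 256/82 = 3.1220 bits/symbol


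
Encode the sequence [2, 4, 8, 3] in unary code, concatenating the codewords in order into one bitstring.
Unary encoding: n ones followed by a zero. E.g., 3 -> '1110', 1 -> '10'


Encode each number as n ones followed by a terminating 0:
  2 -> 110 (3 bits)
  4 -> 11110 (5 bits)
  8 -> 111111110 (9 bits)
  3 -> 1110 (4 bits)
Total length = 3 + 5 + 9 + 4 = 21 bits.

Unary([2, 4, 8, 3]) = 110111101111111101110 (21 bits)


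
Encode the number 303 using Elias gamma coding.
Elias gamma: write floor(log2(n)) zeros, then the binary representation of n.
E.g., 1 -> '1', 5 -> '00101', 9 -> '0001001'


num_bits = floor(log2(303)) + 1 = 9
leading_zeros = num_bits - 1 = 8
binary(303) = 100101111

Elias gamma(303) = '00000000' + '100101111' = 00000000100101111 (17 bits)


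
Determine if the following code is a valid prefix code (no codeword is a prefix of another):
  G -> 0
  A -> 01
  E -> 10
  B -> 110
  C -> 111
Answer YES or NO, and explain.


Checking each pair (does one codeword prefix another?):
  G='0' vs A='01': prefix -- VIOLATION

NO -- this is NOT a valid prefix code. G (0) is a prefix of A (01).


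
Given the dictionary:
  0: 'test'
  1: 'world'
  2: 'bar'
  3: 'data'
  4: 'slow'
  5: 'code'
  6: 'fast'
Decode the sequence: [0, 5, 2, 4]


Look up each index in the dictionary:
  0 -> 'test'
  5 -> 'code'
  2 -> 'bar'
  4 -> 'slow'

Decoded: "test code bar slow"


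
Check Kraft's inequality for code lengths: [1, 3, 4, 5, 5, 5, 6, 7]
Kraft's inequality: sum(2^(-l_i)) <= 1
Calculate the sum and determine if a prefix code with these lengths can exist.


Sum = 2^(-1) + 2^(-3) + 2^(-4) + 2^(-5) + 2^(-5) + 2^(-5) + 2^(-6) + 2^(-7)
    = 0.5 + 0.125 + 0.0625 + 0.03125 + 0.03125 + 0.03125 + 0.015625 + 0.0078125
    = 103/128 = 0.8046875
Since 0.8046875 <= 1, Kraft's inequality IS satisfied.
A prefix code with these lengths CAN exist.

Kraft sum = 0.8046875. Satisfied.


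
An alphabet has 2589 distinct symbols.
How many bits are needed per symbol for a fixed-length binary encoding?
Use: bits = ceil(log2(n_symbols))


log2(2589) = 11.3382
Bracket: 2^11 = 2048 < 2589 <= 2^12 = 4096
So ceil(log2(2589)) = 12

bits = ceil(log2(2589)) = ceil(11.3382) = 12 bits


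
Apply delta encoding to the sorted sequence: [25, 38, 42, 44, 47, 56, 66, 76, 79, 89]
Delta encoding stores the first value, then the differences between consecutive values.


First value: 25
Deltas:
  38 - 25 = 13
  42 - 38 = 4
  44 - 42 = 2
  47 - 44 = 3
  56 - 47 = 9
  66 - 56 = 10
  76 - 66 = 10
  79 - 76 = 3
  89 - 79 = 10


Delta encoded: [25, 13, 4, 2, 3, 9, 10, 10, 3, 10]


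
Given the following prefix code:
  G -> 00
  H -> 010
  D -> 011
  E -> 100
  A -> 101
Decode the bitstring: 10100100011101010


Decoding step by step:
Bits 101 -> A
Bits 00 -> G
Bits 100 -> E
Bits 011 -> D
Bits 101 -> A
Bits 010 -> H


Decoded message: AGEDAH


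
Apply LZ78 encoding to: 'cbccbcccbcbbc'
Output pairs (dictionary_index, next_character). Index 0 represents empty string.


LZ78 encoding steps:
Dictionary: {0: ''}
Step 1: w='' (idx 0), next='c' -> output (0, 'c'), add 'c' as idx 1
Step 2: w='' (idx 0), next='b' -> output (0, 'b'), add 'b' as idx 2
Step 3: w='c' (idx 1), next='c' -> output (1, 'c'), add 'cc' as idx 3
Step 4: w='b' (idx 2), next='c' -> output (2, 'c'), add 'bc' as idx 4
Step 5: w='cc' (idx 3), next='b' -> output (3, 'b'), add 'ccb' as idx 5
Step 6: w='c' (idx 1), next='b' -> output (1, 'b'), add 'cb' as idx 6
Step 7: w='bc' (idx 4), end of input -> output (4, '')


Encoded: [(0, 'c'), (0, 'b'), (1, 'c'), (2, 'c'), (3, 'b'), (1, 'b'), (4, '')]


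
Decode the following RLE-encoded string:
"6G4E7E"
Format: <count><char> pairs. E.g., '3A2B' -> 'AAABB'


Expanding each <count><char> pair:
  6G -> 'GGGGGG'
  4E -> 'EEEE'
  7E -> 'EEEEEEE'

Decoded = GGGGGGEEEEEEEEEEE


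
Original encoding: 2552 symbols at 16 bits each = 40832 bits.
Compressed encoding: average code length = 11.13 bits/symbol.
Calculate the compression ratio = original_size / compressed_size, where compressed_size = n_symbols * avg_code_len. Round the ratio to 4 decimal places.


original_size = n_symbols * orig_bits = 2552 * 16 = 40832 bits
compressed_size = n_symbols * avg_code_len = 2552 * 11.13 = 28403.76 bits
ratio = original_size / compressed_size = 40832 / 28403.76 = 1.4376

Compression ratio = 1.4376


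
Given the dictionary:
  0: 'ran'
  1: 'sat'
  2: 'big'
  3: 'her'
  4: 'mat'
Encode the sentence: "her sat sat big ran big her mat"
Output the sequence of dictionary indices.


Look up each word in the dictionary:
  'her' -> 3
  'sat' -> 1
  'sat' -> 1
  'big' -> 2
  'ran' -> 0
  'big' -> 2
  'her' -> 3
  'mat' -> 4

Encoded: [3, 1, 1, 2, 0, 2, 3, 4]


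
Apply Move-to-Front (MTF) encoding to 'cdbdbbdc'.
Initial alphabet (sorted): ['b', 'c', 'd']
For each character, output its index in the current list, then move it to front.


MTF encoding:
'c': index 1 in ['b', 'c', 'd'] -> ['c', 'b', 'd']
'd': index 2 in ['c', 'b', 'd'] -> ['d', 'c', 'b']
'b': index 2 in ['d', 'c', 'b'] -> ['b', 'd', 'c']
'd': index 1 in ['b', 'd', 'c'] -> ['d', 'b', 'c']
'b': index 1 in ['d', 'b', 'c'] -> ['b', 'd', 'c']
'b': index 0 in ['b', 'd', 'c'] -> ['b', 'd', 'c']
'd': index 1 in ['b', 'd', 'c'] -> ['d', 'b', 'c']
'c': index 2 in ['d', 'b', 'c'] -> ['c', 'd', 'b']


Output: [1, 2, 2, 1, 1, 0, 1, 2]


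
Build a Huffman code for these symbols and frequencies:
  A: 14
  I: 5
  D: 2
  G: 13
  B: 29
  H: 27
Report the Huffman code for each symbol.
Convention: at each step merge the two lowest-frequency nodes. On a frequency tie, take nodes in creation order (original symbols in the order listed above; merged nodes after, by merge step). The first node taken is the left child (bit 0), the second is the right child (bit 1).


Huffman tree construction:
Step 1: Merge D(2) + I(5) = 7
Step 2: Merge (D+I)(7) + G(13) = 20
Step 3: Merge A(14) + ((D+I)+G)(20) = 34
Step 4: Merge H(27) + B(29) = 56
Step 5: Merge (A+((D+I)+G))(34) + (H+B)(56) = 90
Read each symbol's code off the tree from the root (left child = 0, right child = 1).

Codes:
  A: 00 (length 2)
  I: 0101 (length 4)
  D: 0100 (length 4)
  G: 011 (length 3)
  B: 11 (length 2)
  H: 10 (length 2)
Average code length: 207/90 = 2.3000 bits/symbol


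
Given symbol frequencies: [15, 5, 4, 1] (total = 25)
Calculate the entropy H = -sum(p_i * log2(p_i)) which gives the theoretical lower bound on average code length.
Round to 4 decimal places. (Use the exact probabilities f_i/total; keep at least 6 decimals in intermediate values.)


Per-symbol terms -p_i * log2(p_i) with p_i = f_i/25:
  p = 15/25 = 0.600000: log2(p) = -0.736966, -p*log2(p) = 0.442179
  p = 5/25 = 0.200000: log2(p) = -2.321928, -p*log2(p) = 0.464386
  p = 4/25 = 0.160000: log2(p) = -2.643856, -p*log2(p) = 0.423017
  p = 1/25 = 0.040000: log2(p) = -4.643856, -p*log2(p) = 0.185754
H = 0.442179 + 0.464386 + 0.423017 + 0.185754 = 1.515336

H = 1.5153 bits/symbol


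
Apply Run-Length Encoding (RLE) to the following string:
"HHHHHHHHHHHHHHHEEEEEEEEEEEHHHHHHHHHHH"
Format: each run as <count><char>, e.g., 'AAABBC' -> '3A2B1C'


Scanning runs left to right:
  i=0: run of 'H' x 15 -> '15H'
  i=15: run of 'E' x 11 -> '11E'
  i=26: run of 'H' x 11 -> '11H'

RLE = 15H11E11H


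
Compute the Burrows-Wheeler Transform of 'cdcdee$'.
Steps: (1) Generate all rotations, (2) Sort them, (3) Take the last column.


Rotations (sorted):
  0: $cdcdee -> last char: e
  1: cdcdee$ -> last char: $
  2: cdee$cd -> last char: d
  3: dcdee$c -> last char: c
  4: dee$cdc -> last char: c
  5: e$cdcde -> last char: e
  6: ee$cdcd -> last char: d


BWT = e$dcced


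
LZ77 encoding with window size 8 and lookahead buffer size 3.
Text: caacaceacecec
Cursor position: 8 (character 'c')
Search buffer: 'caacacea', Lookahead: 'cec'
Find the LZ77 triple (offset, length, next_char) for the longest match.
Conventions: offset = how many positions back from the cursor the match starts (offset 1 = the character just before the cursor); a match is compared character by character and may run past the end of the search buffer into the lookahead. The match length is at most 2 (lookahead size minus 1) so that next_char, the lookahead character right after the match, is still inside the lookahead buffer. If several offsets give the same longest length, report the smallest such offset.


Try each offset into the search buffer:
  offset=1 (pos 7, char 'a'): match length 0
  offset=2 (pos 6, char 'e'): match length 0
  offset=3 (pos 5, char 'c'): match length 2
  offset=4 (pos 4, char 'a'): match length 0
  offset=5 (pos 3, char 'c'): match length 1
  offset=6 (pos 2, char 'a'): match length 0
  offset=7 (pos 1, char 'a'): match length 0
  offset=8 (pos 0, char 'c'): match length 1
Longest match has length 2 at offset 3.
next_char = character at position 8 + 2 = 10 -> 'c'

Best match: offset=3, length=2 (matching 'ce' starting at position 5)
LZ77 triple: (3, 2, 'c')


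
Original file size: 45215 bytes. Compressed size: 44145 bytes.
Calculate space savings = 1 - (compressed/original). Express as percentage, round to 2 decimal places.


ratio = compressed/original = 44145/45215 = 0.976335
savings = 1 - ratio = 1 - 0.976335 = 0.023665
as a percentage: 0.023665 * 100 = 2.37%

Space savings = 1 - 44145/45215 = 2.37%


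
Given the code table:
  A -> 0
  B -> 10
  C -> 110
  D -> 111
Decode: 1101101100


Decoding:
110 -> C
110 -> C
110 -> C
0 -> A


Result: CCCA


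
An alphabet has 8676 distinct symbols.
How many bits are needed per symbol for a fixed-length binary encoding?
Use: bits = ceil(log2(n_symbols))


log2(8676) = 13.0828
Bracket: 2^13 = 8192 < 8676 <= 2^14 = 16384
So ceil(log2(8676)) = 14

bits = ceil(log2(8676)) = ceil(13.0828) = 14 bits


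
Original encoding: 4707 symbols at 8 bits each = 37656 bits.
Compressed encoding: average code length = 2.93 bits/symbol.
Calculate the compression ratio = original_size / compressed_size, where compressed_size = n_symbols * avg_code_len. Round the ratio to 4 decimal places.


original_size = n_symbols * orig_bits = 4707 * 8 = 37656 bits
compressed_size = n_symbols * avg_code_len = 4707 * 2.93 = 13791.51 bits
ratio = original_size / compressed_size = 37656 / 13791.51 = 2.7304

Compression ratio = 2.7304


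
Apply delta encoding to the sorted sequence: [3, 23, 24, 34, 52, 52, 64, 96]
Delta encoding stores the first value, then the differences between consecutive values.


First value: 3
Deltas:
  23 - 3 = 20
  24 - 23 = 1
  34 - 24 = 10
  52 - 34 = 18
  52 - 52 = 0
  64 - 52 = 12
  96 - 64 = 32


Delta encoded: [3, 20, 1, 10, 18, 0, 12, 32]


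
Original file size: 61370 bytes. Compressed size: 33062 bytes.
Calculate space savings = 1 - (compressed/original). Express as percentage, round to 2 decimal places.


ratio = compressed/original = 33062/61370 = 0.538732
savings = 1 - ratio = 1 - 0.538732 = 0.461268
as a percentage: 0.461268 * 100 = 46.13%

Space savings = 1 - 33062/61370 = 46.13%


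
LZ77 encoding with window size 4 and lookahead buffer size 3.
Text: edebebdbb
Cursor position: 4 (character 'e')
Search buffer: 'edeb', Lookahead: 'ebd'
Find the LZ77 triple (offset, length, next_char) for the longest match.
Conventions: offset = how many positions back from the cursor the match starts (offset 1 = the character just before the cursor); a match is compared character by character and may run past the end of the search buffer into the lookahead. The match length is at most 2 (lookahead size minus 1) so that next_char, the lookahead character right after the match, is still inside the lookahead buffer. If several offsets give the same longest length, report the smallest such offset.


Try each offset into the search buffer:
  offset=1 (pos 3, char 'b'): match length 0
  offset=2 (pos 2, char 'e'): match length 2
  offset=3 (pos 1, char 'd'): match length 0
  offset=4 (pos 0, char 'e'): match length 1
Longest match has length 2 at offset 2.
next_char = character at position 4 + 2 = 6 -> 'd'

Best match: offset=2, length=2 (matching 'eb' starting at position 2)
LZ77 triple: (2, 2, 'd')


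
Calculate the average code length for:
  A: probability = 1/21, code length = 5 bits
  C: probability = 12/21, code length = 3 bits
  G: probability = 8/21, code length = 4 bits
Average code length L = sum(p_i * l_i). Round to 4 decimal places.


Weighted contributions p_i * l_i:
  A: (1/21) * 5 = 5/21
  C: (12/21) * 3 = 36/21
  G: (8/21) * 4 = 32/21
Sum = (5 + 36 + 32)/21 = 73/21

L = 73/21 = 3.4762 bits/symbol


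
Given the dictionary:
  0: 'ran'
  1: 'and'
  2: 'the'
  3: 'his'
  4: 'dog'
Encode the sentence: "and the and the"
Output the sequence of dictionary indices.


Look up each word in the dictionary:
  'and' -> 1
  'the' -> 2
  'and' -> 1
  'the' -> 2

Encoded: [1, 2, 1, 2]


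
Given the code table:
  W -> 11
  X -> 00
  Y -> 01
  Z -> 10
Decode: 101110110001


Decoding:
10 -> Z
11 -> W
10 -> Z
11 -> W
00 -> X
01 -> Y


Result: ZWZWXY


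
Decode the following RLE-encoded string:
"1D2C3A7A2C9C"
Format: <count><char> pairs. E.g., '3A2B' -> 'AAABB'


Expanding each <count><char> pair:
  1D -> 'D'
  2C -> 'CC'
  3A -> 'AAA'
  7A -> 'AAAAAAA'
  2C -> 'CC'
  9C -> 'CCCCCCCCC'

Decoded = DCCAAAAAAAAAACCCCCCCCCCC


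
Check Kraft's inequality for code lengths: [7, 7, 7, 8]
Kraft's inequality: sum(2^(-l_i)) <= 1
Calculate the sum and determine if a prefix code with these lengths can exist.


Sum = 2^(-7) + 2^(-7) + 2^(-7) + 2^(-8)
    = 0.0078125 + 0.0078125 + 0.0078125 + 0.00390625
    = 7/256 = 0.02734375
Since 0.02734375 <= 1, Kraft's inequality IS satisfied.
A prefix code with these lengths CAN exist.

Kraft sum = 0.02734375. Satisfied.


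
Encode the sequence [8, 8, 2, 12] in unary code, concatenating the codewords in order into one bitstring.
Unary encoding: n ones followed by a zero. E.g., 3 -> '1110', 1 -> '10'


Encode each number as n ones followed by a terminating 0:
  8 -> 111111110 (9 bits)
  8 -> 111111110 (9 bits)
  2 -> 110 (3 bits)
  12 -> 1111111111110 (13 bits)
Total length = 9 + 9 + 3 + 13 = 34 bits.

Unary([8, 8, 2, 12]) = 1111111101111111101101111111111110 (34 bits)


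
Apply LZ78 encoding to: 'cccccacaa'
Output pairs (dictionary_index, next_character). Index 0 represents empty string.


LZ78 encoding steps:
Dictionary: {0: ''}
Step 1: w='' (idx 0), next='c' -> output (0, 'c'), add 'c' as idx 1
Step 2: w='c' (idx 1), next='c' -> output (1, 'c'), add 'cc' as idx 2
Step 3: w='cc' (idx 2), next='a' -> output (2, 'a'), add 'cca' as idx 3
Step 4: w='c' (idx 1), next='a' -> output (1, 'a'), add 'ca' as idx 4
Step 5: w='' (idx 0), next='a' -> output (0, 'a'), add 'a' as idx 5


Encoded: [(0, 'c'), (1, 'c'), (2, 'a'), (1, 'a'), (0, 'a')]
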